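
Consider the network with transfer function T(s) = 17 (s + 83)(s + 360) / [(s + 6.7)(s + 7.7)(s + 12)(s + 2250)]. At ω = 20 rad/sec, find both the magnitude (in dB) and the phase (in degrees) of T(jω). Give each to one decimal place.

|T| = -33.1 dB, ∠T = -183.2°

|j20 + 83| = √(20² + 83²) = 85.38
|j20 + 360| = √(20² + 360²) = 360.6
|j20 + 6.7| = √(20² + 6.7²) = 21.09
|j20 + 7.7| = √(20² + 7.7²) = 21.43
|j20 + 12| = √(20² + 12²) = 23.32
|j20 + 2250| = √(20² + 2250²) = 2250
|T(j20)| = 17 × 85.38 × 360.6 / (21.09 × 21.43 × 23.32 × 2250) = 0.022059
20 log₁₀(0.022059) = -33.13 dB
∠(j20 + 83) = arctan(20/83) = 13.55°
∠(j20 + 360) = arctan(20/360) = 3.18°
∠(j20 + 6.7) = arctan(20/6.7) = 71.48°
∠(j20 + 7.7) = arctan(20/7.7) = 68.94°
∠(j20 + 12) = arctan(20/12) = 59.04°
∠(j20 + 2250) = arctan(20/2250) = 0.51°
∠T(j20) = 13.55° + 3.18° − (71.48° + 68.94° + 59.04° + 0.51°) = -183.24°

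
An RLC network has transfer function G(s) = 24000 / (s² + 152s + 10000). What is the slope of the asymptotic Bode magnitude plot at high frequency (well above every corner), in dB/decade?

With 0 zeros and 2 poles, the high-frequency asymptotic slope is 20 × (0 − 2) = -40 dB/decade.

-40 dB/decade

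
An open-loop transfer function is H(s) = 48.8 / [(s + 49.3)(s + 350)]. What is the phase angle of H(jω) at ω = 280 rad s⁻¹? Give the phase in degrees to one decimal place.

-118.7 deg

∠(j280 + 49.3) = arctan(280/49.3) = 80.01°
∠(j280 + 350) = arctan(280/350) = 38.66°
∠H(j280) = − (80.01° + 38.66°) = -118.67°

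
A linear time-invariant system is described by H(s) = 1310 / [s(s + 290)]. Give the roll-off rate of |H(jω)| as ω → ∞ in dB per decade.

With 0 zeros and 2 poles, the high-frequency asymptotic slope is 20 × (0 − 2) = -40 dB/decade.

-40 dB/decade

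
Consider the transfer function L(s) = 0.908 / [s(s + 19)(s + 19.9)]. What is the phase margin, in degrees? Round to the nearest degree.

Gain crossover: |L(jω)| = 1 at ω ≈ 0.0024 rad/sec.
∠L(j0.0024) = −90° − arctan(0.0024/19) − arctan(0.0024/19.9) ≈ -90.01°
PM = 180° + (-90.01°) = 89.99°

90°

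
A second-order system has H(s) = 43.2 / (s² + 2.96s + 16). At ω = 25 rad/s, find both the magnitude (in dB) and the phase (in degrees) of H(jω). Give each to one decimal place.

|H| = -23.0 dB, ∠H = -173.1°

|(j25)² + 2.96(j25) + 16| = |-609 + j74| = 613.5
|H(j25)| = 43.2 / 613.5 = 0.070418
20 log₁₀(0.070418) = -23.05 dB
∠[(j25)² + 2.96(j25) + 16] = ∠[-609 + j74] = 173.07°
∠H(j25) = −173.07° = -173.07°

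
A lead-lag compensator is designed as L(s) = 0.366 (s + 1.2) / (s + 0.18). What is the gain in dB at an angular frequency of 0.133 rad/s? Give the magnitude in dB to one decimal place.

|j0.133 + 1.2| = √(0.133² + 1.2²) = 1.207
|j0.133 + 0.18| = √(0.133² + 0.18²) = 0.2238
|L(j0.133)| = 0.366 × 1.207 / 0.2238 = 1.9744
20 log₁₀(1.9744) = 5.91 dB

5.9 dB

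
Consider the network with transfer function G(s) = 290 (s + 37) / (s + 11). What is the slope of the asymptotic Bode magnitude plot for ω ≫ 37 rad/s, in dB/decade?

With 1 zero and 1 pole, the high-frequency asymptotic slope is 20 × (1 − 1) = 0 dB/decade.

0 dB/decade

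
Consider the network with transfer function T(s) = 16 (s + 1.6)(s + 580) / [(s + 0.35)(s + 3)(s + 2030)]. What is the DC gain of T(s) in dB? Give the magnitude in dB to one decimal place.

16.9 dB

T(0) = 16 × 1.6 × 580 / (0.35 × 3 × 2030) = 6.966
20 log₁₀(6.966) = 16.86 dB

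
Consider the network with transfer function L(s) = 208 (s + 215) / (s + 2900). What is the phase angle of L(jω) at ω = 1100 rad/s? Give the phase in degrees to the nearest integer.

∠(j1100 + 215) = arctan(1100/215) = 78.94°
∠(j1100 + 2900) = arctan(1100/2900) = 20.77°
∠L(j1100) = 78.94° − 20.77° = 58.17°

58°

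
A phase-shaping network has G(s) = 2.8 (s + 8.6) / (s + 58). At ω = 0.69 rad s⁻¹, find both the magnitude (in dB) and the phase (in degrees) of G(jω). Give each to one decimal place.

|G| = -7.6 dB, ∠G = 3.9°

|j0.69 + 8.6| = √(0.69² + 8.6²) = 8.628
|j0.69 + 58| = √(0.69² + 58²) = 58
|G(j0.69)| = 2.8 × 8.628 / 58 = 0.41648
20 log₁₀(0.41648) = -7.61 dB
∠(j0.69 + 8.6) = arctan(0.69/8.6) = 4.59°
∠(j0.69 + 58) = arctan(0.69/58) = 0.68°
∠G(j0.69) = 4.59° − 0.68° = 3.91°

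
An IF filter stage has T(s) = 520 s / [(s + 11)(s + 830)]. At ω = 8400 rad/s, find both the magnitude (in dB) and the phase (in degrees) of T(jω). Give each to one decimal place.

|j8400| = 8400
|j8400 + 11| = √(8400² + 11²) = 8400
|j8400 + 830| = √(8400² + 830²) = 8441
|T(j8400)| = 520 × 8400 / (8400 × 8441) = 0.061605
20 log₁₀(0.061605) = -24.21 dB
∠(j8400) = 90.00°
∠(j8400 + 11) = arctan(8400/11) = 89.92°
∠(j8400 + 830) = arctan(8400/830) = 84.36°
∠T(j8400) = 90.00° − (89.92° + 84.36°) = -84.28°

|T| = -24.2 dB, ∠T = -84.3°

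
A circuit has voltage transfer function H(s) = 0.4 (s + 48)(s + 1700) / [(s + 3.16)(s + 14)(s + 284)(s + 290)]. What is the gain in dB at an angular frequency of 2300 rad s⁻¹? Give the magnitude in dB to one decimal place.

-140.7 dB

|j2300 + 48| = √(2300² + 48²) = 2301
|j2300 + 1700| = √(2300² + 1700²) = 2860
|j2300 + 3.16| = √(2300² + 3.16²) = 2300
|j2300 + 14| = √(2300² + 14²) = 2300
|j2300 + 284| = √(2300² + 284²) = 2317
|j2300 + 290| = √(2300² + 290²) = 2318
|H(j2300)| = 0.4 × 2301 × 2860 / (2300 × 2300 × 2317 × 2318) = 9.2604e-08
20 log₁₀(9.2604e-08) = -140.67 dB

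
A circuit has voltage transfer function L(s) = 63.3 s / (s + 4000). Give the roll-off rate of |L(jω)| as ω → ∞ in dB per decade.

With 1 zero and 1 pole, the high-frequency asymptotic slope is 20 × (1 − 1) = 0 dB/decade.

0 dB/decade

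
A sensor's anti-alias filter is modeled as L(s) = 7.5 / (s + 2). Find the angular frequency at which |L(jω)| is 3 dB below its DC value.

2 rad/s

For a single-pole low-pass, the −3 dB point is at the pole: ω = 2 rad/s.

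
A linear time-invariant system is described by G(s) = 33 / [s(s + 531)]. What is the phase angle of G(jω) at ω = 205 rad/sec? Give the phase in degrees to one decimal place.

-111.1°

∠(j205 + 531) = arctan(205/531) = 21.11°
∠(j205) = 90.00°
∠G(j205) = − (21.11° + 90.00°) = -111.11°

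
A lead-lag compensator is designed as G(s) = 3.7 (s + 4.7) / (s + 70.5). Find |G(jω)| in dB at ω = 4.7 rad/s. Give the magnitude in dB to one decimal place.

|j4.7 + 4.7| = √(4.7² + 4.7²) = 6.647
|j4.7 + 70.5| = √(4.7² + 70.5²) = 70.66
|G(j4.7)| = 3.7 × 6.647 / 70.66 = 0.34807
20 log₁₀(0.34807) = -9.17 dB

-9.2 dB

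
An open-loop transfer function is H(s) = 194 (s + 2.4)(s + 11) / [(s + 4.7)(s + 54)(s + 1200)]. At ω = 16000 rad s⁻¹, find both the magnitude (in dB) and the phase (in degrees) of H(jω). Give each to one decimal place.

|j16000 + 2.4| = √(16000² + 2.4²) = 1.6e+04
|j16000 + 11| = √(16000² + 11²) = 1.6e+04
|j16000 + 4.7| = √(16000² + 4.7²) = 1.6e+04
|j16000 + 54| = √(16000² + 54²) = 1.6e+04
|j16000 + 1200| = √(16000² + 1200²) = 1.604e+04
|H(j16000)| = 194 × 1.6e+04 × 1.6e+04 / (1.6e+04 × 1.6e+04 × 1.604e+04) = 0.012091
20 log₁₀(0.012091) = -38.35 dB
∠(j16000 + 2.4) = arctan(16000/2.4) = 89.99°
∠(j16000 + 11) = arctan(16000/11) = 89.96°
∠(j16000 + 4.7) = arctan(16000/4.7) = 89.98°
∠(j16000 + 54) = arctan(16000/54) = 89.81°
∠(j16000 + 1200) = arctan(16000/1200) = 85.71°
∠H(j16000) = 89.99° + 89.96° − (89.98° + 89.81° + 85.71°) = -85.55°

|H| = -38.4 dB, ∠H = -85.5°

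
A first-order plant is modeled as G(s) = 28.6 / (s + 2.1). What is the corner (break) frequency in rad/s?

2.1 rad/s

The single real pole at s = −2.1 gives a corner at ω = 2.1 rad/s.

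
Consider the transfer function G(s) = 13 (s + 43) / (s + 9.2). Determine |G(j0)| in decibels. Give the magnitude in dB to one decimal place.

G(0) = 13 × 43 / 9.2 = 60.761
20 log₁₀(60.761) = 35.67 dB

35.7 dB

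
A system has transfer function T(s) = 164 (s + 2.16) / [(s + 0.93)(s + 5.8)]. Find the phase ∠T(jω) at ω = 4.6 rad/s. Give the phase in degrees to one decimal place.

-52.1°

∠(j4.6 + 2.16) = arctan(4.6/2.16) = 64.85°
∠(j4.6 + 0.93) = arctan(4.6/0.93) = 78.57°
∠(j4.6 + 5.8) = arctan(4.6/5.8) = 38.42°
∠T(j4.6) = 64.85° − (78.57° + 38.42°) = -52.14°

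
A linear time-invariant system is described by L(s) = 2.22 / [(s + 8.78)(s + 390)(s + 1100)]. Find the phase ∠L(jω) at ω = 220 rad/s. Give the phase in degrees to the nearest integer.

-128°

∠(j220 + 8.78) = arctan(220/8.78) = 87.71°
∠(j220 + 390) = arctan(220/390) = 29.43°
∠(j220 + 1100) = arctan(220/1100) = 11.31°
∠L(j220) = − (87.71° + 29.43° + 11.31°) = -128.45°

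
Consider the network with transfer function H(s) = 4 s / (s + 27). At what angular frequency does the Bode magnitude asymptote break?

27 rad/s

The single real pole at s = −27 gives a corner at ω = 27 rad/s.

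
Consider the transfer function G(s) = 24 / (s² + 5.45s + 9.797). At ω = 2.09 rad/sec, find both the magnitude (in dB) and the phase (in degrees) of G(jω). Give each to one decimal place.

|(j2.09)² + 5.45(j2.09) + 9.797| = |5.4289 + j11.39| = 12.62
|G(j2.09)| = 24 / 12.62 = 1.902
20 log₁₀(1.902) = 5.58 dB
∠[(j2.09)² + 5.45(j2.09) + 9.797] = ∠[5.4289 + j11.39] = 64.52°
∠G(j2.09) = −64.52° = -64.52°

|G| = 5.6 dB, ∠G = -64.5 deg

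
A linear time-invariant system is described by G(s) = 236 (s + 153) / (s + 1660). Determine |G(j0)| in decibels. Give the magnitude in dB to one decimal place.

26.7 dB

G(0) = 236 × 153 / 1660 = 21.752
20 log₁₀(21.752) = 26.75 dB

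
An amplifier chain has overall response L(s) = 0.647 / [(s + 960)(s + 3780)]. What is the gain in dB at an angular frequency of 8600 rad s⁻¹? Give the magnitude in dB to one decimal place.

-162.0 dB

|j8600 + 960| = √(8600² + 960²) = 8653
|j8600 + 3780| = √(8600² + 3780²) = 9394
|L(j8600)| = 0.647 / (8653 × 9394) = 7.9591e-09
20 log₁₀(7.9591e-09) = -161.98 dB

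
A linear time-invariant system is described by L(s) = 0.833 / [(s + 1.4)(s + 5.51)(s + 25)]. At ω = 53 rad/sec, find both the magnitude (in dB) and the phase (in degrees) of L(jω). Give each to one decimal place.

|L| = -106.0 dB, ∠L = -237.3°

|j53 + 1.4| = √(53² + 1.4²) = 53.02
|j53 + 5.51| = √(53² + 5.51²) = 53.29
|j53 + 25| = √(53² + 25²) = 58.6
|L(j53)| = 0.833 / (53.02 × 53.29 × 58.6) = 5.0316e-06
20 log₁₀(5.0316e-06) = -105.97 dB
∠(j53 + 1.4) = arctan(53/1.4) = 88.49°
∠(j53 + 5.51) = arctan(53/5.51) = 84.06°
∠(j53 + 25) = arctan(53/25) = 64.75°
∠L(j53) = − (88.49° + 84.06° + 64.75°) = -237.30°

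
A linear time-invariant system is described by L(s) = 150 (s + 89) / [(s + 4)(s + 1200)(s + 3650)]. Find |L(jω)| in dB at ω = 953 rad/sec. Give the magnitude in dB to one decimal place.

|j953 + 89| = √(953² + 89²) = 957.1
|j953 + 4| = √(953² + 4²) = 953
|j953 + 1200| = √(953² + 1200²) = 1532
|j953 + 3650| = √(953² + 3650²) = 3772
|L(j953)| = 150 × 957.1 / (953 × 1532 × 3772) = 2.6061e-05
20 log₁₀(2.6061e-05) = -91.68 dB

-91.7 dB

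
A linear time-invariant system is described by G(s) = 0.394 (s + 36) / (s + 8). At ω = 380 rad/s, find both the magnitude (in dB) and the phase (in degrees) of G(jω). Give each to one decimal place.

|G| = -8.1 dB, ∠G = -4.2°

|j380 + 36| = √(380² + 36²) = 381.7
|j380 + 8| = √(380² + 8²) = 380.1
|G(j380)| = 0.394 × 381.7 / 380.1 = 0.39568
20 log₁₀(0.39568) = -8.05 dB
∠(j380 + 36) = arctan(380/36) = 84.59°
∠(j380 + 8) = arctan(380/8) = 88.79°
∠G(j380) = 84.59° − 88.79° = -4.21°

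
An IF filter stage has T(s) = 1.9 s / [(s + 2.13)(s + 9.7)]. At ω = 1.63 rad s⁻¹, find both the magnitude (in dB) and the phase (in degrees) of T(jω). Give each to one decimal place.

|j1.63| = 1.63
|j1.63 + 2.13| = √(1.63² + 2.13²) = 2.682
|j1.63 + 9.7| = √(1.63² + 9.7²) = 9.836
|T(j1.63)| = 1.9 × 1.63 / (2.682 × 9.836) = 0.11739
20 log₁₀(0.11739) = -18.61 dB
∠(j1.63) = 90.00°
∠(j1.63 + 2.13) = arctan(1.63/2.13) = 37.43°
∠(j1.63 + 9.7) = arctan(1.63/9.7) = 9.54°
∠T(j1.63) = 90.00° − (37.43° + 9.54°) = 43.04°

|T| = -18.6 dB, ∠T = 43.0°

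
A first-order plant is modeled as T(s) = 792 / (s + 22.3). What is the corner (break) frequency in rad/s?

22.3 rad/s

The single real pole at s = −22.3 gives a corner at ω = 22.3 rad/s.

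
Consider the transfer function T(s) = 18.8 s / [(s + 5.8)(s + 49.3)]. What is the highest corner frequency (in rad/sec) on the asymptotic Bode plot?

Break frequencies occur at each pole and zero magnitude: 5.8 rad/sec, 49.3 rad/sec.
The highest is 49.3 rad/sec.

49.3 rad/sec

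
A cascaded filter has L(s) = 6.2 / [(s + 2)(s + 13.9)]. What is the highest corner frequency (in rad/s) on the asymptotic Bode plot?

Break frequencies occur at each pole and zero magnitude: 2 rad/s, 13.9 rad/s.
The highest is 13.9 rad/s.

13.9 rad/s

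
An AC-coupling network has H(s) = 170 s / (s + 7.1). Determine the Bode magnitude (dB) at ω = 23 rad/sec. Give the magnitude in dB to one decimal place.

44.2 dB

|j23| = 23
|j23 + 7.1| = √(23² + 7.1²) = 24.07
|H(j23)| = 170 × 23 / 24.07 = 162.44
20 log₁₀(162.44) = 44.21 dB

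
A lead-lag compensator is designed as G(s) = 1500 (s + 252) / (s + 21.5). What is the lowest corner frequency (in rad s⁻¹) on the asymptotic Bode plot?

21.5 rad s⁻¹

Break frequencies occur at each pole and zero magnitude: 21.5 rad s⁻¹, 252 rad s⁻¹.
The lowest is 21.5 rad s⁻¹.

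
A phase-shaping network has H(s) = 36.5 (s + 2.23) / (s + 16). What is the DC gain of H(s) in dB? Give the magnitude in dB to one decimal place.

14.1 dB

H(0) = 36.5 × 2.23 / 16 = 5.0872
20 log₁₀(5.0872) = 14.13 dB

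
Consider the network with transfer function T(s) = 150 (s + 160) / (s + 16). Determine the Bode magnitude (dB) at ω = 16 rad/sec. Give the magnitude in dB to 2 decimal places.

60.55 dB

|j16 + 160| = √(16² + 160²) = 160.8
|j16 + 16| = √(16² + 16²) = 22.63
|T(j16)| = 150 × 160.8 / 22.63 = 1066
20 log₁₀(1066) = 60.555 dB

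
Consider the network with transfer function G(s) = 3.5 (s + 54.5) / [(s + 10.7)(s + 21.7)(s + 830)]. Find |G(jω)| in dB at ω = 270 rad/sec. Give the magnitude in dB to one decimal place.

-96.4 dB

|j270 + 54.5| = √(270² + 54.5²) = 275.4
|j270 + 10.7| = √(270² + 10.7²) = 270.2
|j270 + 21.7| = √(270² + 21.7²) = 270.9
|j270 + 830| = √(270² + 830²) = 872.8
|G(j270)| = 3.5 × 275.4 / (270.2 × 270.9 × 872.8) = 1.5091e-05
20 log₁₀(1.5091e-05) = -96.43 dB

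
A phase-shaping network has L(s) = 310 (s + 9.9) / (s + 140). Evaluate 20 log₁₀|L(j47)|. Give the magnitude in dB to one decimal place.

|j47 + 9.9| = √(47² + 9.9²) = 48.03
|j47 + 140| = √(47² + 140²) = 147.7
|L(j47)| = 310 × 48.03 / 147.7 = 100.83
20 log₁₀(100.83) = 40.07 dB

40.1 dB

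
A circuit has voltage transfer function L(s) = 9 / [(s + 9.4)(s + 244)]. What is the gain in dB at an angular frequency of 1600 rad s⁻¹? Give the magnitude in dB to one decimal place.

-109.2 dB

|j1600 + 9.4| = √(1600² + 9.4²) = 1600
|j1600 + 244| = √(1600² + 244²) = 1618
|L(j1600)| = 9 / (1600 × 1618) = 3.4754e-06
20 log₁₀(3.4754e-06) = -109.18 dB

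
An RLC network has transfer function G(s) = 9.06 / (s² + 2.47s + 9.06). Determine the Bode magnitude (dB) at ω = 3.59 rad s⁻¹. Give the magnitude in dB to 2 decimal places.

-0.56 dB

|(j3.59)² + 2.47(j3.59) + 9.06| = |-3.8281 + j8.8673| = 9.658
|G(j3.59)| = 9.06 / 9.658 = 0.93805
20 log₁₀(0.93805) = -0.555 dB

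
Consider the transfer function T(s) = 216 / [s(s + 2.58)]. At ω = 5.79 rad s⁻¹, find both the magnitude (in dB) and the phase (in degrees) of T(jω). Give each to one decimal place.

|T| = 15.4 dB, ∠T = -156.0°

|j5.79 + 2.58| = √(5.79² + 2.58²) = 6.339
|j5.79| = 5.79
|T(j5.79)| = 216 / (6.339 × 5.79) = 5.8853
20 log₁₀(5.8853) = 15.40 dB
∠(j5.79 + 2.58) = arctan(5.79/2.58) = 65.98°
∠(j5.79) = 90.00°
∠T(j5.79) = − (65.98° + 90.00°) = -155.98°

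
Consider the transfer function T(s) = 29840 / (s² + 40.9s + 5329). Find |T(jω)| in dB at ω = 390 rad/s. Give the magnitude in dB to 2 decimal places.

-13.89 dB

|(j390)² + 40.9(j390) + 5329| = |-1.4677e+05 + j15951| = 1.476e+05
|T(j390)| = 29840 / 1.476e+05 = 0.20212
20 log₁₀(0.20212) = -13.888 dB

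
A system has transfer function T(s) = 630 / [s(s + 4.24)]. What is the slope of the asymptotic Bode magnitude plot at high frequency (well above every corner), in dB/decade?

With 0 zeros and 2 poles, the high-frequency asymptotic slope is 20 × (0 − 2) = -40 dB/decade.

-40 dB/decade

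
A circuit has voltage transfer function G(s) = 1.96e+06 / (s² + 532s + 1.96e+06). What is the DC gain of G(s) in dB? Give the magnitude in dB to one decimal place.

G(0) = 1.96e+06 / 1.96e+06 = 1
20 log₁₀(1) = 0.00 dB

0.0 dB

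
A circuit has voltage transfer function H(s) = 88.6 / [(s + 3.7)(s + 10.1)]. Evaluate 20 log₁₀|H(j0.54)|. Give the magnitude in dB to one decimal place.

|j0.54 + 3.7| = √(0.54² + 3.7²) = 3.739
|j0.54 + 10.1| = √(0.54² + 10.1²) = 10.11
|H(j0.54)| = 88.6 / (3.739 × 10.11) = 2.3427
20 log₁₀(2.3427) = 7.39 dB

7.4 dB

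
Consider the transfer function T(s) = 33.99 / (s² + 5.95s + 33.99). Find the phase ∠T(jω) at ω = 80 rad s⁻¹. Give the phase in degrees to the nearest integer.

∠[(j80)² + 5.95(j80) + 33.99] = ∠[-6366 + j476] = 175.72°
∠T(j80) = −175.72° = -175.72°

-176°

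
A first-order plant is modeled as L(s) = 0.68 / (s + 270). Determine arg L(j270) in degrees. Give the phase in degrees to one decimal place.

-45.0°

∠(j270 + 270) = arctan(270/270) = 45.00°
∠L(j270) = −45.00° = -45.00°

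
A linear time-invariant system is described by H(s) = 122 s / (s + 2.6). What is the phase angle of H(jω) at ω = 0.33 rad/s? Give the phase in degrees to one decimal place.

∠(j0.33) = 90.00°
∠(j0.33 + 2.6) = arctan(0.33/2.6) = 7.23°
∠H(j0.33) = 90.00° − 7.23° = 82.77°

82.8°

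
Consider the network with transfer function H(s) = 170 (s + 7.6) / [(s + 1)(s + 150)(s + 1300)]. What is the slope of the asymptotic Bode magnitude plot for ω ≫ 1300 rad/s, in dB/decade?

-40 dB/decade

With 1 zero and 3 poles, the high-frequency asymptotic slope is 20 × (1 − 3) = -40 dB/decade.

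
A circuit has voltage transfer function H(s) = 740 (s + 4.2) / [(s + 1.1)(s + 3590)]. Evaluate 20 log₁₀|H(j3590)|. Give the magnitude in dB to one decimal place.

|j3590 + 4.2| = √(3590² + 4.2²) = 3590
|j3590 + 1.1| = √(3590² + 1.1²) = 3590
|j3590 + 3590| = √(3590² + 3590²) = 5077
|H(j3590)| = 740 × 3590 / (3590 × 5077) = 0.14575
20 log₁₀(0.14575) = -16.73 dB

-16.7 dB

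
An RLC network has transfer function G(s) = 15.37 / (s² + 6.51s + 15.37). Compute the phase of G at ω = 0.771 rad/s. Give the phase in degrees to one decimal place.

-18.8°

∠[(j0.771)² + 6.51(j0.771) + 15.37] = ∠[14.776 + j5.0192] = 18.76°
∠G(j0.771) = −18.76° = -18.76°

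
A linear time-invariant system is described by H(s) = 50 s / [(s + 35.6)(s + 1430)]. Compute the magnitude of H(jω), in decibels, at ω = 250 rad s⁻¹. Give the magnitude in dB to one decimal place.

|j250| = 250
|j250 + 35.6| = √(250² + 35.6²) = 252.5
|j250 + 1430| = √(250² + 1430²) = 1452
|H(j250)| = 50 × 250 / (252.5 × 1452) = 0.034099
20 log₁₀(0.034099) = -29.35 dB

-29.3 dB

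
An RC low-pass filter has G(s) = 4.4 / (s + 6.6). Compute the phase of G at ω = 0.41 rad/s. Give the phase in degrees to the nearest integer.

∠(j0.41 + 6.6) = arctan(0.41/6.6) = 3.55°
∠G(j0.41) = −3.55° = -3.55°

-4°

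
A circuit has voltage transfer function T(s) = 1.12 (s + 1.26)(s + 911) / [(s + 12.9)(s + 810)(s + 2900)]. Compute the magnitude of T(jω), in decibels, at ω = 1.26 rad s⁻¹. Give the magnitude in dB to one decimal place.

|j1.26 + 1.26| = √(1.26² + 1.26²) = 1.782
|j1.26 + 911| = √(1.26² + 911²) = 911
|j1.26 + 12.9| = √(1.26² + 12.9²) = 12.96
|j1.26 + 810| = √(1.26² + 810²) = 810
|j1.26 + 2900| = √(1.26² + 2900²) = 2900
|T(j1.26)| = 1.12 × 1.782 × 911 / (12.96 × 810 × 2900) = 5.9716e-05
20 log₁₀(5.9716e-05) = -84.48 dB

-84.5 dB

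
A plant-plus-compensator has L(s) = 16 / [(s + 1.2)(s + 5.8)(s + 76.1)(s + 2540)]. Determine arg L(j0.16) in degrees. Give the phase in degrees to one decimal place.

∠(j0.16 + 1.2) = arctan(0.16/1.2) = 7.59°
∠(j0.16 + 5.8) = arctan(0.16/5.8) = 1.58°
∠(j0.16 + 76.1) = arctan(0.16/76.1) = 0.12°
∠(j0.16 + 2540) = arctan(0.16/2540) = 0.00°
∠L(j0.16) = − (7.59° + 1.58° + 0.12° + 0.00°) = -9.30°

-9.3 deg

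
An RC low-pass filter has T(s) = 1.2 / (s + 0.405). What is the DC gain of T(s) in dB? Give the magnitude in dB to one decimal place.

T(0) = 1.2 / 0.405 = 2.963
20 log₁₀(2.963) = 9.43 dB

9.4 dB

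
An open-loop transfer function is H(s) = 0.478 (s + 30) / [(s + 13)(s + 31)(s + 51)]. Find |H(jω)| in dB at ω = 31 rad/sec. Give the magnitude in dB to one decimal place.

-72.6 dB

|j31 + 30| = √(31² + 30²) = 43.14
|j31 + 13| = √(31² + 13²) = 33.62
|j31 + 31| = √(31² + 31²) = 43.84
|j31 + 51| = √(31² + 51²) = 59.68
|H(j31)| = 0.478 × 43.14 / (33.62 × 43.84 × 59.68) = 0.00023444
20 log₁₀(0.00023444) = -72.60 dB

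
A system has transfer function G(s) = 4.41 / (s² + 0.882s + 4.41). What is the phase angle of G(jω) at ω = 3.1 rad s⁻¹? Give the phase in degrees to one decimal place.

∠[(j3.1)² + 0.882(j3.1) + 4.41] = ∠[-5.2 + j2.7342] = 152.26°
∠G(j3.1) = −152.26° = -152.26°

-152.3°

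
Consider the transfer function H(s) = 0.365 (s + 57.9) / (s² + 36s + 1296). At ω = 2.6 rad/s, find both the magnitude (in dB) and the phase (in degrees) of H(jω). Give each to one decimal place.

|H| = -35.7 dB, ∠H = -1.6 deg

|j2.6 + 57.9| = √(2.6² + 57.9²) = 57.96
|(j2.6)² + 36(j2.6) + 1296| = |1289.2 + j93.6| = 1293
|H(j2.6)| = 0.365 × 57.96 / 1293 = 0.016366
20 log₁₀(0.016366) = -35.72 dB
∠(j2.6 + 57.9) = arctan(2.6/57.9) = 2.57°
∠[(j2.6)² + 36(j2.6) + 1296] = ∠[1289.2 + j93.6] = 4.15°
∠H(j2.6) = 2.57° − 4.15° = -1.58°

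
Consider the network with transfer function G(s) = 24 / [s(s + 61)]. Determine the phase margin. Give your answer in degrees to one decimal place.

Gain crossover: |G(jω)| = 1 at ω ≈ 0.393 rad/sec.
∠G(j0.393) = −90° − arctan(0.393/61) ≈ -90.37°
PM = 180° + (-90.37°) = 89.63°

89.6°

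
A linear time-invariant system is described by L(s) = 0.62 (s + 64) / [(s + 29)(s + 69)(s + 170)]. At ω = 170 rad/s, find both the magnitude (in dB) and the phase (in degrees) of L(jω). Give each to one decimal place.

|L| = -96.6 dB, ∠L = -123.9°

|j170 + 64| = √(170² + 64²) = 181.6
|j170 + 29| = √(170² + 29²) = 172.5
|j170 + 69| = √(170² + 69²) = 183.5
|j170 + 170| = √(170² + 170²) = 240.4
|L(j170)| = 0.62 × 181.6 / (172.5 × 183.5 × 240.4) = 1.4805e-05
20 log₁₀(1.4805e-05) = -96.59 dB
∠(j170 + 64) = arctan(170/64) = 69.37°
∠(j170 + 29) = arctan(170/29) = 80.32°
∠(j170 + 69) = arctan(170/69) = 67.91°
∠(j170 + 170) = arctan(170/170) = 45.00°
∠L(j170) = 69.37° − (80.32° + 67.91° + 45.00°) = -123.86°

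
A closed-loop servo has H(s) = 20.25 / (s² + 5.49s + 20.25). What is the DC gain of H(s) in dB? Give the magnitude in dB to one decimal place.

H(0) = 20.25 / 20.25 = 1
20 log₁₀(1) = 0.00 dB

0.0 dB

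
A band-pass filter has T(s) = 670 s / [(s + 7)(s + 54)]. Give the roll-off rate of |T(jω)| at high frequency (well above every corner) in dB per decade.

With 1 zero and 2 poles, the high-frequency asymptotic slope is 20 × (1 − 2) = -20 dB/decade.

-20 dB/decade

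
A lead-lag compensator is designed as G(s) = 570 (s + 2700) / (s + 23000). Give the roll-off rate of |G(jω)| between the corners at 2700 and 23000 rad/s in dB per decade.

20 dB/decade

In this band the factors already past their corner are: zero at 2700; net slope = 20 dB/decade.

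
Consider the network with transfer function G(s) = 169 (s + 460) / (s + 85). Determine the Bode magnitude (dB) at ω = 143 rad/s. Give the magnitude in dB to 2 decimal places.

53.79 dB

|j143 + 460| = √(143² + 460²) = 481.7
|j143 + 85| = √(143² + 85²) = 166.4
|G(j143)| = 169 × 481.7 / 166.4 = 489.37
20 log₁₀(489.37) = 53.793 dB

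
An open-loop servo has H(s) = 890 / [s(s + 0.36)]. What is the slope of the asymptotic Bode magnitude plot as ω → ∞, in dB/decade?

-40 dB/decade

With 0 zeros and 2 poles, the high-frequency asymptotic slope is 20 × (0 − 2) = -40 dB/decade.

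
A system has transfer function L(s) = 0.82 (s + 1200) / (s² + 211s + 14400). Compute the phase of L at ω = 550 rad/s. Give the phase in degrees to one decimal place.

∠(j550 + 1200) = arctan(550/1200) = 24.62°
∠[(j550)² + 211(j550) + 14400] = ∠[-2.881e+05 + j1.1605e+05] = 158.06°
∠L(j550) = 24.62° − 158.06° = -133.44°

-133.4 deg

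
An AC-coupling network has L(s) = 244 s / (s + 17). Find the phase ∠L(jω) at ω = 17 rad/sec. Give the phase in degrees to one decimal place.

∠(j17) = 90.00°
∠(j17 + 17) = arctan(17/17) = 45.00°
∠L(j17) = 90.00° − 45.00° = 45.00°

45.0°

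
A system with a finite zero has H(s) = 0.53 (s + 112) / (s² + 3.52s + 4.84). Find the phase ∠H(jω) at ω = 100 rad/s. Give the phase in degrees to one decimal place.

-136.2 deg

∠(j100 + 112) = arctan(100/112) = 41.76°
∠[(j100)² + 3.52(j100) + 4.84] = ∠[-9995.2 + j352] = 177.98°
∠H(j100) = 41.76° − 177.98° = -136.22°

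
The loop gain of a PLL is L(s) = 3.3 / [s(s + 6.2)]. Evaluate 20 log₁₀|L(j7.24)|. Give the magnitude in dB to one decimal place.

|j7.24 + 6.2| = √(7.24² + 6.2²) = 9.532
|j7.24| = 7.24
|L(j7.24)| = 3.3 / (9.532 × 7.24) = 0.047818
20 log₁₀(0.047818) = -26.41 dB

-26.4 dB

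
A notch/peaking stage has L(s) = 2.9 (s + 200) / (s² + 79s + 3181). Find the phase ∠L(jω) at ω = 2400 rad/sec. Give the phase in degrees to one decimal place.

-92.9 deg

∠(j2400 + 200) = arctan(2400/200) = 85.24°
∠[(j2400)² + 79(j2400) + 3181] = ∠[-5.7568e+06 + j1.896e+05] = 178.11°
∠L(j2400) = 85.24° − 178.11° = -92.88°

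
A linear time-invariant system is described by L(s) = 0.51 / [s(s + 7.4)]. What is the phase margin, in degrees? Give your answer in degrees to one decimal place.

Gain crossover: |L(jω)| = 1 at ω ≈ 0.0689 rad/sec.
∠L(j0.0689) = −90° − arctan(0.0689/7.4) ≈ -90.53°
PM = 180° + (-90.53°) = 89.47°

89.5°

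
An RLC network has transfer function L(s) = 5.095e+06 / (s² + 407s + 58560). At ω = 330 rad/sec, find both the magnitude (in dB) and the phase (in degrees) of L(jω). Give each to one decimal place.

|(j330)² + 407(j330) + 58560| = |-50340 + j1.3431e+05| = 1.434e+05
|L(j330)| = 5.095e+06 / 1.434e+05 = 35.522
20 log₁₀(35.522) = 31.01 dB
∠[(j330)² + 407(j330) + 58560] = ∠[-50340 + j1.3431e+05] = 110.55°
∠L(j330) = −110.55° = -110.55°

|L| = 31.0 dB, ∠L = -110.5 deg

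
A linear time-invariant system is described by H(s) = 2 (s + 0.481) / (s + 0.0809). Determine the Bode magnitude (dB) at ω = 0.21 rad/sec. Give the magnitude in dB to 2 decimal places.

13.38 dB

|j0.21 + 0.481| = √(0.21² + 0.481²) = 0.5248
|j0.21 + 0.0809| = √(0.21² + 0.0809²) = 0.225
|H(j0.21)| = 2 × 0.5248 / 0.225 = 4.6644
20 log₁₀(4.6644) = 13.376 dB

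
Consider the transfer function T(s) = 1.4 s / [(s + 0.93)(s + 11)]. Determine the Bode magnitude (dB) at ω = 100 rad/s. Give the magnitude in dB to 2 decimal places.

-37.13 dB

|j100| = 100
|j100 + 0.93| = √(100² + 0.93²) = 100
|j100 + 11| = √(100² + 11²) = 100.6
|T(j100)| = 1.4 × 100 / (100 × 100.6) = 0.013915
20 log₁₀(0.013915) = -37.130 dB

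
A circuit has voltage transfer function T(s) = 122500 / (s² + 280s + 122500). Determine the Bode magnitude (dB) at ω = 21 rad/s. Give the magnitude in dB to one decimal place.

|(j21)² + 280(j21) + 122500| = |1.2206e+05 + j5880| = 1.222e+05
|T(j21)| = 122500 / 1.222e+05 = 1.0025
20 log₁₀(1.0025) = 0.02 dB

0.0 dB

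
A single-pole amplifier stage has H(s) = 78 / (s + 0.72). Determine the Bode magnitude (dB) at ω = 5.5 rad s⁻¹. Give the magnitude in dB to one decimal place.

23.0 dB

|j5.5 + 0.72| = √(5.5² + 0.72²) = 5.547
|H(j5.5)| = 78 / 5.547 = 14.062
20 log₁₀(14.062) = 22.96 dB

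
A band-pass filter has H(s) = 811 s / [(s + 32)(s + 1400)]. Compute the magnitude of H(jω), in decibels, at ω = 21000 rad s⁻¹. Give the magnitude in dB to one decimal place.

|j21000| = 2.1e+04
|j21000 + 32| = √(21000² + 32²) = 2.1e+04
|j21000 + 1400| = √(21000² + 1400²) = 2.105e+04
|H(j21000)| = 811 × 2.1e+04 / (2.1e+04 × 2.105e+04) = 0.038533
20 log₁₀(0.038533) = -28.28 dB

-28.3 dB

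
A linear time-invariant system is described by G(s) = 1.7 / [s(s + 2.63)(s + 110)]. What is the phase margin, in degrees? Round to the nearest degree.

90°

Gain crossover: |G(jω)| = 1 at ω ≈ 0.00588 rad s⁻¹.
∠G(j0.00588) = −90° − arctan(0.00588/2.63) − arctan(0.00588/110) ≈ -90.13°
PM = 180° + (-90.13°) = 89.87°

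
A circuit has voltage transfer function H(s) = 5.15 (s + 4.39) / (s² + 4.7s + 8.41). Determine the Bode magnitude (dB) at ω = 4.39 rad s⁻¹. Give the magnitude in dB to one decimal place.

|j4.39 + 4.39| = √(4.39² + 4.39²) = 6.208
|(j4.39)² + 4.7(j4.39) + 8.41| = |-10.862 + j20.633| = 23.32
|H(j4.39)| = 5.15 × 6.208 / 23.32 = 1.3712
20 log₁₀(1.3712) = 2.74 dB

2.7 dB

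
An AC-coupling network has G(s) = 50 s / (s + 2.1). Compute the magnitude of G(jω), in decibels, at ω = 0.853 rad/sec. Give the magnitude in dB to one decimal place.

25.5 dB

|j0.853| = 0.853
|j0.853 + 2.1| = √(0.853² + 2.1²) = 2.267
|G(j0.853)| = 50 × 0.853 / 2.267 = 18.816
20 log₁₀(18.816) = 25.49 dB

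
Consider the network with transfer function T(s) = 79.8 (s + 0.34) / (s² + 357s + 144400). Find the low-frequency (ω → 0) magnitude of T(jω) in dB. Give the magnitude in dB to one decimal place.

-74.5 dB

T(0) = 79.8 × 0.34 / 144400 = 0.00018789
20 log₁₀(0.00018789) = -74.52 dB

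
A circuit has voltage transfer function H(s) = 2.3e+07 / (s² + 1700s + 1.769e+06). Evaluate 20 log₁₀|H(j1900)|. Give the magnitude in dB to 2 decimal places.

15.83 dB

|(j1900)² + 1700(j1900) + 1.769e+06| = |-1.841e+06 + j3.23e+06| = 3.718e+06
|H(j1900)| = 2.3e+07 / 3.718e+06 = 6.1864
20 log₁₀(6.1864) = 15.829 dB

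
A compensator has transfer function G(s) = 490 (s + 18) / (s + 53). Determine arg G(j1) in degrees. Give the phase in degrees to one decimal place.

2.1°

∠(j1 + 18) = arctan(1/18) = 3.18°
∠(j1 + 53) = arctan(1/53) = 1.08°
∠G(j1) = 3.18° − 1.08° = 2.10°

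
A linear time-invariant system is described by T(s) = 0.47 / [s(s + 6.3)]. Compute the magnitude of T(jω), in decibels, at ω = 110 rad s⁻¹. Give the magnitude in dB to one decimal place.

-88.2 dB

|j110 + 6.3| = √(110² + 6.3²) = 110.2
|j110| = 110
|T(j110)| = 0.47 / (110.2 × 110) = 3.8779e-05
20 log₁₀(3.8779e-05) = -88.23 dB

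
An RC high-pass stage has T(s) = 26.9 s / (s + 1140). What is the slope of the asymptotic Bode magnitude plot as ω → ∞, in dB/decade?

With 1 zero and 1 pole, the high-frequency asymptotic slope is 20 × (1 − 1) = 0 dB/decade.

0 dB/decade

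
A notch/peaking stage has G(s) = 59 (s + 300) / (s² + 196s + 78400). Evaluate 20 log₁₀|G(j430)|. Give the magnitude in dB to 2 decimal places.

|j430 + 300| = √(430² + 300²) = 524.3
|(j430)² + 196(j430) + 78400| = |-1.065e+05 + j84280| = 1.358e+05
|G(j430)| = 59 × 524.3 / 1.358e+05 = 0.22777
20 log₁₀(0.22777) = -12.850 dB

-12.85 dB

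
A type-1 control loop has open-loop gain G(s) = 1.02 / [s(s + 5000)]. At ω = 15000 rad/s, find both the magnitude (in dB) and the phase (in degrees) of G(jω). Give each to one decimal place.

|j15000 + 5000| = √(15000² + 5000²) = 1.581e+04
|j15000| = 1.5e+04
|G(j15000)| = 1.02 / (1.581e+04 × 1.5e+04) = 4.3007e-09
20 log₁₀(4.3007e-09) = -167.33 dB
∠(j15000 + 5000) = arctan(15000/5000) = 71.57°
∠(j15000) = 90.00°
∠G(j15000) = − (71.57° + 90.00°) = -161.57°

|G| = -167.3 dB, ∠G = -161.6 deg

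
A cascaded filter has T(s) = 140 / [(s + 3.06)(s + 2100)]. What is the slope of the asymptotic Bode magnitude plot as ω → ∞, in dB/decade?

-40 dB/decade

With 0 zeros and 2 poles, the high-frequency asymptotic slope is 20 × (0 − 2) = -40 dB/decade.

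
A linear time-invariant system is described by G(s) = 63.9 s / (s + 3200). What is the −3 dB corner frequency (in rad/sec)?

3200 rad/sec

For a single-pole high-pass, the −3 dB point is at the pole: ω = 3200 rad/sec.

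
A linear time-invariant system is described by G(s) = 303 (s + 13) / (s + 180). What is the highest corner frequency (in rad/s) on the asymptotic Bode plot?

Break frequencies occur at each pole and zero magnitude: 13 rad/s, 180 rad/s.
The highest is 180 rad/s.

180 rad/s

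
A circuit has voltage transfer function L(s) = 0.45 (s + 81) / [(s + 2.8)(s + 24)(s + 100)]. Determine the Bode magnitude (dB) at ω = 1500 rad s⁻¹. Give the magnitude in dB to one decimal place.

|j1500 + 81| = √(1500² + 81²) = 1502
|j1500 + 2.8| = √(1500² + 2.8²) = 1500
|j1500 + 24| = √(1500² + 24²) = 1500
|j1500 + 100| = √(1500² + 100²) = 1503
|L(j1500)| = 0.45 × 1502 / (1500 × 1500 × 1503) = 1.9982e-07
20 log₁₀(1.9982e-07) = -133.99 dB

-134.0 dB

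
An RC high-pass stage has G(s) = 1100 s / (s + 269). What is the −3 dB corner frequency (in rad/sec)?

269 rad/sec

For a single-pole high-pass, the −3 dB point is at the pole: ω = 269 rad/sec.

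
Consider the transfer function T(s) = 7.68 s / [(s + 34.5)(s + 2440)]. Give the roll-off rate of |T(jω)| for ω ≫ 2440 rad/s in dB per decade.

-20 dB/decade

With 1 zero and 2 poles, the high-frequency asymptotic slope is 20 × (1 − 2) = -20 dB/decade.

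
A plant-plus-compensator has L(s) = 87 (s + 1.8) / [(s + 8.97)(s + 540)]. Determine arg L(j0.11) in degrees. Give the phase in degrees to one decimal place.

∠(j0.11 + 1.8) = arctan(0.11/1.8) = 3.50°
∠(j0.11 + 8.97) = arctan(0.11/8.97) = 0.70°
∠(j0.11 + 540) = arctan(0.11/540) = 0.01°
∠L(j0.11) = 3.50° − (0.70° + 0.01°) = 2.78°

2.8°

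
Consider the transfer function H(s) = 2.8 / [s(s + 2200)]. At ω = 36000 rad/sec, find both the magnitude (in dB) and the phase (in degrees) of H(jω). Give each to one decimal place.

|H| = -173.3 dB, ∠H = -176.5°

|j36000 + 2200| = √(36000² + 2200²) = 3.607e+04
|j36000| = 3.6e+04
|H(j36000)| = 2.8 / (3.607e+04 × 3.6e+04) = 2.1565e-09
20 log₁₀(2.1565e-09) = -173.33 dB
∠(j36000 + 2200) = arctan(36000/2200) = 86.50°
∠(j36000) = 90.00°
∠H(j36000) = − (86.50° + 90.00°) = -176.50°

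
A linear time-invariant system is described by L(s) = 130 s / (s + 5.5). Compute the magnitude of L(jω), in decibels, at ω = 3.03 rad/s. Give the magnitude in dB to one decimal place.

35.9 dB

|j3.03| = 3.03
|j3.03 + 5.5| = √(3.03² + 5.5²) = 6.279
|L(j3.03)| = 130 × 3.03 / 6.279 = 62.729
20 log₁₀(62.729) = 35.95 dB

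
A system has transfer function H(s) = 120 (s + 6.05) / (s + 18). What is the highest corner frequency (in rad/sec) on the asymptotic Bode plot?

Break frequencies occur at each pole and zero magnitude: 6.05 rad/sec, 18 rad/sec.
The highest is 18 rad/sec.

18 rad/sec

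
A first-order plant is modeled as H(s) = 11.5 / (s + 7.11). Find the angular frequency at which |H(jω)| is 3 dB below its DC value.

For a single-pole low-pass, the −3 dB point is at the pole: ω = 7.11 rad/sec.

7.11 rad/sec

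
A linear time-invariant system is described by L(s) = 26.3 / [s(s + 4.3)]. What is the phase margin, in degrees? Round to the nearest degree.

45°

Gain crossover: |L(jω)| = 1 at ω ≈ 4.32 rad/s.
∠L(j4.32) = −90° − arctan(4.32/4.3) ≈ -135.11°
PM = 180° + (-135.11°) = 44.89°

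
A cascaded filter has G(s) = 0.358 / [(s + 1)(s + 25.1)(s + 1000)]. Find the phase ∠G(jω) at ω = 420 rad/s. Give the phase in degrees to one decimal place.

-199.2°

∠(j420 + 1) = arctan(420/1) = 89.86°
∠(j420 + 25.1) = arctan(420/25.1) = 86.58°
∠(j420 + 1000) = arctan(420/1000) = 22.78°
∠G(j420) = − (89.86° + 86.58° + 22.78°) = -199.23°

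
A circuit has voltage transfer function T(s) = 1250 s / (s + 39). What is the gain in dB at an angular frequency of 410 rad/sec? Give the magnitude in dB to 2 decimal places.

61.90 dB

|j410| = 410
|j410 + 39| = √(410² + 39²) = 411.9
|T(j410)| = 1250 × 410 / 411.9 = 1244.4
20 log₁₀(1244.4) = 61.899 dB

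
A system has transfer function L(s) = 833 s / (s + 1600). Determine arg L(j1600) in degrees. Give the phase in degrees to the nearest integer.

∠(j1600) = 90.00°
∠(j1600 + 1600) = arctan(1600/1600) = 45.00°
∠L(j1600) = 90.00° − 45.00° = 45.00°

45 deg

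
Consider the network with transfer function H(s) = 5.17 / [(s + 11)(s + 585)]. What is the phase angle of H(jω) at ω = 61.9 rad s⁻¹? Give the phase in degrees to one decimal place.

∠(j61.9 + 11) = arctan(61.9/11) = 79.92°
∠(j61.9 + 585) = arctan(61.9/585) = 6.04°
∠H(j61.9) = − (79.92° + 6.04°) = -85.96°

-86.0°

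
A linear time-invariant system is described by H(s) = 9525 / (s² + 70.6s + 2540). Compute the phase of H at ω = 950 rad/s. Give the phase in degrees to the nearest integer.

∠[(j950)² + 70.6(j950) + 2540] = ∠[-8.9996e+05 + j67070] = 175.74°
∠H(j950) = −175.74° = -175.74°

-176°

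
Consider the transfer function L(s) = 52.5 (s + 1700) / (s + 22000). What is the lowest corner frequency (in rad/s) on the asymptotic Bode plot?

1700 rad/s

Break frequencies occur at each pole and zero magnitude: 1700 rad/s, 22000 rad/s.
The lowest is 1700 rad/s.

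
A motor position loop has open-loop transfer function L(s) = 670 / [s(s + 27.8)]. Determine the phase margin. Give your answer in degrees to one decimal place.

Gain crossover: |L(jω)| = 1 at ω ≈ 19.7 rad/s.
∠L(j19.7) = −90° − arctan(19.7/27.8) ≈ -125.29°
PM = 180° + (-125.29°) = 54.71°

54.7°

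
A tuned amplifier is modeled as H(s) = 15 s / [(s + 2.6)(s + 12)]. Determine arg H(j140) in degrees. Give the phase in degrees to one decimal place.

∠(j140) = 90.00°
∠(j140 + 2.6) = arctan(140/2.6) = 88.94°
∠(j140 + 12) = arctan(140/12) = 85.10°
∠H(j140) = 90.00° − (88.94° + 85.10°) = -84.04°

-84.0°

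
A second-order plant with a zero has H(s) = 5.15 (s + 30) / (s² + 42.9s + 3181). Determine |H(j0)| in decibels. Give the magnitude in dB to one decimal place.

-26.3 dB

H(0) = 5.15 × 30 / 3181 = 0.04857
20 log₁₀(0.04857) = -26.27 dB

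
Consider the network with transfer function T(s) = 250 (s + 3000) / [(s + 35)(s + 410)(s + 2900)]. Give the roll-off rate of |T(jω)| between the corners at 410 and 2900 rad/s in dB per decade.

-40 dB/decade

In this band the factors already past their corner are: pole at 35, pole at 410; net slope = -40 dB/decade.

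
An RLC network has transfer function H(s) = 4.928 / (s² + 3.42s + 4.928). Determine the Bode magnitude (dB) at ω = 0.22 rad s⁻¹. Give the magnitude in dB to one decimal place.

-0.0 dB

|(j0.22)² + 3.42(j0.22) + 4.928| = |4.8796 + j0.7524| = 4.937
|H(j0.22)| = 4.928 / 4.937 = 0.99812
20 log₁₀(0.99812) = -0.02 dB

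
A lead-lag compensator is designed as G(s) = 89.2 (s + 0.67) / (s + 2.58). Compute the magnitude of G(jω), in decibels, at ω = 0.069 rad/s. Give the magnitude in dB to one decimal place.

27.3 dB

|j0.069 + 0.67| = √(0.069² + 0.67²) = 0.6735
|j0.069 + 2.58| = √(0.069² + 2.58²) = 2.581
|G(j0.069)| = 89.2 × 0.6735 / 2.581 = 23.279
20 log₁₀(23.279) = 27.34 dB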